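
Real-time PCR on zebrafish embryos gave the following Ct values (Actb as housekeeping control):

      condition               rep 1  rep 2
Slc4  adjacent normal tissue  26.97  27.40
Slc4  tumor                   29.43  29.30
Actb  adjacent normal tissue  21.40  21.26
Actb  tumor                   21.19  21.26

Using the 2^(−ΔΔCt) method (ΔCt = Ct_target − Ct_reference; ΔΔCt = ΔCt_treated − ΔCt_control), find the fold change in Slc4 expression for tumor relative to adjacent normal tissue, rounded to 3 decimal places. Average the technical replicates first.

0.205

Mean Ct: Slc4 adjacent normal tissue 27.185; Slc4 tumor 29.365; Actb adjacent normal tissue 21.330; Actb tumor 21.225
ΔCt(adjacent normal tissue) = 27.185 − 21.330 = 5.855
ΔCt(tumor) = 29.365 − 21.225 = 8.140
ΔΔCt = 8.140 − 5.855 = 2.285
Fold change = 2^(−2.285) = 0.2052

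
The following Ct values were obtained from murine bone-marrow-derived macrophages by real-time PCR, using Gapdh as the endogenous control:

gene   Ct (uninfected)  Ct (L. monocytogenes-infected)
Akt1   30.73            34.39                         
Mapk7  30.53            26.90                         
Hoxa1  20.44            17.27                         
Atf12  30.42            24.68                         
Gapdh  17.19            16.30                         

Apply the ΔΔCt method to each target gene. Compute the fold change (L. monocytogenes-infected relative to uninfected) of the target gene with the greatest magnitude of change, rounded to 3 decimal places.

Akt1: ΔΔCt = (34.39−16.30) − (30.73−17.19) = 18.09 − 13.54 = 4.55; fold change = 2^-4.55 = 0.043
Mapk7: ΔΔCt = (26.90−16.30) − (30.53−17.19) = 10.60 − 13.34 = -2.74; fold change = 2^2.74 = 6.681
Hoxa1: ΔΔCt = (17.27−16.30) − (20.44−17.19) = 0.97 − 3.25 = -2.28; fold change = 2^2.28 = 4.857
Atf12: ΔΔCt = (24.68−16.30) − (30.42−17.19) = 8.38 − 13.23 = -4.85; fold change = 2^4.85 = 28.840
Atf12 has the largest |ΔΔCt| = 4.85.

28.840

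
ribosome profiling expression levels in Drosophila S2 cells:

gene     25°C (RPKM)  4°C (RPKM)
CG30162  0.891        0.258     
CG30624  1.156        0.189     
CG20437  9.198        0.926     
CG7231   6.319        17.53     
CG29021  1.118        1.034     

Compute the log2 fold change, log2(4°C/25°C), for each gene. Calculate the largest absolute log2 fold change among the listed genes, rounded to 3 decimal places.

3.312

log2(0.258/0.891) = -1.788  (CG30162)
log2(0.189/1.156) = -2.613  (CG30624)
log2(0.926/9.198) = -3.312  (CG20437)
log2(17.53/6.319) = 1.472  (CG7231)
log2(1.034/1.118) = -0.113  (CG29021)
The largest magnitude belongs to CG20437.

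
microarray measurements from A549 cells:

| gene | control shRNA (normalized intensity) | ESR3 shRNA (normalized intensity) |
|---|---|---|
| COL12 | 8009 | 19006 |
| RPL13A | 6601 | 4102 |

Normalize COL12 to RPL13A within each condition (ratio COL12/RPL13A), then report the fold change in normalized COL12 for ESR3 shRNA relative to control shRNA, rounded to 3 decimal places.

COL12/RPL13A (control shRNA) = 8009 / 6601 = 1.2133
COL12/RPL13A (ESR3 shRNA) = 19006 / 4102 = 4.6333
Fold change = 4.6333 / 1.2133 = 3.8188

3.819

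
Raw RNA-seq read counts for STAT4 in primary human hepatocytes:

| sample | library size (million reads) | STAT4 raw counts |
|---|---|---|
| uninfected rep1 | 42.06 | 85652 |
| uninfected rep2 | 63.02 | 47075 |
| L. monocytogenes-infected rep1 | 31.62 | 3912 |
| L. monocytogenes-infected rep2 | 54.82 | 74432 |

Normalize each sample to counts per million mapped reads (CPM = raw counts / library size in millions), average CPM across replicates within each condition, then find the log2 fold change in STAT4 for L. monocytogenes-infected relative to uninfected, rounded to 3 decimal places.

CPM(uninfected rep1) = 85652 / 42.06 = 2036.4242
CPM(uninfected rep2) = 47075 / 63.02 = 746.9851
CPM(L. monocytogenes-infected rep1) = 3912 / 31.62 = 123.7192
CPM(L. monocytogenes-infected rep2) = 74432 / 54.82 = 1357.7526
mean CPM(uninfected) = 1391.7046; mean CPM(L. monocytogenes-infected) = 740.7359
Fold change = 740.7359 / 1391.7046 = 0.53225
log2(0.53225) = -0.9098

-0.910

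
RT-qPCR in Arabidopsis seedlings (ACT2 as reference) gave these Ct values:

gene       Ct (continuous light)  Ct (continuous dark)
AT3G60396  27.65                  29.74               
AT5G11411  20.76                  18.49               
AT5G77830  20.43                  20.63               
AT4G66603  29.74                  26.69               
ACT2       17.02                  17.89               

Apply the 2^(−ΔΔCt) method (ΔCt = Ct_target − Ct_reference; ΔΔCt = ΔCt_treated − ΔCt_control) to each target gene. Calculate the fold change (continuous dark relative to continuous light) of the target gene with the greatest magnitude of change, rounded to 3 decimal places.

15.137

AT3G60396: ΔΔCt = (29.74−17.89) − (27.65−17.02) = 11.85 − 10.63 = 1.22; fold change = 2^-1.22 = 0.429
AT5G11411: ΔΔCt = (18.49−17.89) − (20.76−17.02) = 0.60 − 3.74 = -3.14; fold change = 2^3.14 = 8.815
AT5G77830: ΔΔCt = (20.63−17.89) − (20.43−17.02) = 2.74 − 3.41 = -0.67; fold change = 2^0.67 = 1.591
AT4G66603: ΔΔCt = (26.69−17.89) − (29.74−17.02) = 8.80 − 12.72 = -3.92; fold change = 2^3.92 = 15.137
AT4G66603 has the largest |ΔΔCt| = 3.92.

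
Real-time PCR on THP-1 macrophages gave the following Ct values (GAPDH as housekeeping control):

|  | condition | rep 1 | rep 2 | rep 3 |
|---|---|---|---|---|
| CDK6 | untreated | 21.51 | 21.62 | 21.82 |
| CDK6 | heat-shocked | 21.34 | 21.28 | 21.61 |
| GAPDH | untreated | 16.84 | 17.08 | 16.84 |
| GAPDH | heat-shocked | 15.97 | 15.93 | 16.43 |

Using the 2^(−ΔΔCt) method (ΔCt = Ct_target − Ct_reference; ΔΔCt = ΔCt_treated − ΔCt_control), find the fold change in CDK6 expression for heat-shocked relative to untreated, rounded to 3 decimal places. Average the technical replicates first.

0.674

Mean Ct: CDK6 untreated 21.650; CDK6 heat-shocked 21.410; GAPDH untreated 16.920; GAPDH heat-shocked 16.110
ΔCt(untreated) = 21.650 − 16.920 = 4.730
ΔCt(heat-shocked) = 21.410 − 16.110 = 5.300
ΔΔCt = 5.300 − 4.730 = 0.570
Fold change = 2^(−0.570) = 0.6736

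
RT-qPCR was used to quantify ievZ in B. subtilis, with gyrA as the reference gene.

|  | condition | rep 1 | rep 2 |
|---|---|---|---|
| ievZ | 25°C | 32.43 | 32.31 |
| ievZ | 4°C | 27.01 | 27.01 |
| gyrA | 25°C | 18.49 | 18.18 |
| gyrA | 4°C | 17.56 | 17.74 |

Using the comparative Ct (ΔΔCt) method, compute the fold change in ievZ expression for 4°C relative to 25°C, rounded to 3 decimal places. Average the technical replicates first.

Mean Ct: ievZ 25°C 32.370; ievZ 4°C 27.010; gyrA 25°C 18.335; gyrA 4°C 17.650
ΔCt(25°C) = 32.370 − 18.335 = 14.035
ΔCt(4°C) = 27.010 − 17.650 = 9.360
ΔΔCt = 9.360 − 14.035 = -4.675
Fold change = 2^(−(-4.675)) = 2^4.675 = 25.5455

25.546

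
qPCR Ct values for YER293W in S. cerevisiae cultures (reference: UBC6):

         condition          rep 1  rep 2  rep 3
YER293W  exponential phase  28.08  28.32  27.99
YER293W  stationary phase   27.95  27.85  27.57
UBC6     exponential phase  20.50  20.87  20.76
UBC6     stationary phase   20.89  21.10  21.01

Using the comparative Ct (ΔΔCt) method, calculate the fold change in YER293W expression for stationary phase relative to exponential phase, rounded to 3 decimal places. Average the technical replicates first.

Mean Ct: YER293W exponential phase 28.130; YER293W stationary phase 27.790; UBC6 exponential phase 20.710; UBC6 stationary phase 21.000
ΔCt(exponential phase) = 28.130 − 20.710 = 7.420
ΔCt(stationary phase) = 27.790 − 21.000 = 6.790
ΔΔCt = 6.790 − 7.420 = -0.630
Fold change = 2^(−(-0.630)) = 2^0.630 = 1.5476

1.548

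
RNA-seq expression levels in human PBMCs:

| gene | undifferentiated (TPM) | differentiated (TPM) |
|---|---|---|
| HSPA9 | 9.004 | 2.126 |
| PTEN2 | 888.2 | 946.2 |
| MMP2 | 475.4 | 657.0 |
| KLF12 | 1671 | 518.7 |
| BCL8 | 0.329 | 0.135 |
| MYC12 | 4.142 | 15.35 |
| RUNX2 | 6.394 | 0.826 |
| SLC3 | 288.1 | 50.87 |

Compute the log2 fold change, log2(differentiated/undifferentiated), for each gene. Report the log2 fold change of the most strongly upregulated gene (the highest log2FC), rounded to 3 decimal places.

log2(2.126/9.004) = -2.082  (HSPA9)
log2(946.2/888.2) = 0.091  (PTEN2)
log2(657.0/475.4) = 0.467  (MMP2)
log2(518.7/1671) = -1.688  (KLF12)
log2(0.135/0.329) = -1.285  (BCL8)
log2(15.35/4.142) = 1.890  (MYC12)
log2(0.826/6.394) = -2.953  (RUNX2)
log2(50.87/288.1) = -2.502  (SLC3)
MYC12 is most strongly upregulated.

1.890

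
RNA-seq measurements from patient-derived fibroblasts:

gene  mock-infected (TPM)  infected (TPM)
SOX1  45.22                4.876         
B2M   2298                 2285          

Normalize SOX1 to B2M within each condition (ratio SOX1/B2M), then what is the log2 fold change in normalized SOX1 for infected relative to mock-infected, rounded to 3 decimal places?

SOX1/B2M (mock-infected) = 45.22 / 2298 = 0.019678
SOX1/B2M (infected) = 4.876 / 2285 = 0.0021339
Fold change = 0.0021339 / 0.019678 = 0.1084
log2(0.1084) = -3.2050

-3.205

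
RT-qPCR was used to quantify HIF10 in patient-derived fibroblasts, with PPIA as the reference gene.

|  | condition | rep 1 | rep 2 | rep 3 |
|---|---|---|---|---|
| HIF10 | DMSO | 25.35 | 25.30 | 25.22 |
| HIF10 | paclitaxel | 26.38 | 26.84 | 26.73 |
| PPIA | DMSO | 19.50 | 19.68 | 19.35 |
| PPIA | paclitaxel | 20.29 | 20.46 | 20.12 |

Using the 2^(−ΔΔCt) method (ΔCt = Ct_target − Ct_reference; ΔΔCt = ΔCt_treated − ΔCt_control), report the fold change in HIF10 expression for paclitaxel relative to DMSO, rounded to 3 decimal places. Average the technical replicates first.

Mean Ct: HIF10 DMSO 25.290; HIF10 paclitaxel 26.650; PPIA DMSO 19.510; PPIA paclitaxel 20.290
ΔCt(DMSO) = 25.290 − 19.510 = 5.780
ΔCt(paclitaxel) = 26.650 − 20.290 = 6.360
ΔΔCt = 6.360 − 5.780 = 0.580
Fold change = 2^(−0.580) = 0.6690

0.669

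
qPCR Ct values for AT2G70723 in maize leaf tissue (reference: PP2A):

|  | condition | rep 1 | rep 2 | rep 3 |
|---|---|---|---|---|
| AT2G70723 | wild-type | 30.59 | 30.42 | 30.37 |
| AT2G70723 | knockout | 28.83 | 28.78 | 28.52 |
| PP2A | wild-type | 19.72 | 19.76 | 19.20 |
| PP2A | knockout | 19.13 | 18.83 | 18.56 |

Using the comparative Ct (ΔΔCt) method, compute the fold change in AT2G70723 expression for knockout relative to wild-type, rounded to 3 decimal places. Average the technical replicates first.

2.042

Mean Ct: AT2G70723 wild-type 30.460; AT2G70723 knockout 28.710; PP2A wild-type 19.560; PP2A knockout 18.840
ΔCt(wild-type) = 30.460 − 19.560 = 10.900
ΔCt(knockout) = 28.710 − 18.840 = 9.870
ΔΔCt = 9.870 − 10.900 = -1.030
Fold change = 2^(−(-1.030)) = 2^1.030 = 2.0420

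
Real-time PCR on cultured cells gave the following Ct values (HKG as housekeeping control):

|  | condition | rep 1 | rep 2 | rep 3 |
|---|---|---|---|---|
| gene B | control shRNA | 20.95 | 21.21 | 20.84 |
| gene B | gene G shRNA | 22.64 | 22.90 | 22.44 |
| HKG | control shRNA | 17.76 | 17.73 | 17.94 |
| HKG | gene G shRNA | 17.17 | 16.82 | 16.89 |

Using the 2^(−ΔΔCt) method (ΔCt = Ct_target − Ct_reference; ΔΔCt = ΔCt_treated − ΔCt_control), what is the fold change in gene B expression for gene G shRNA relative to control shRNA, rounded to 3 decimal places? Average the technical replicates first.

0.176

Mean Ct: gene B control shRNA 21.000; gene B gene G shRNA 22.660; HKG control shRNA 17.810; HKG gene G shRNA 16.960
ΔCt(control shRNA) = 21.000 − 17.810 = 3.190
ΔCt(gene G shRNA) = 22.660 − 16.960 = 5.700
ΔΔCt = 5.700 − 3.190 = 2.510
Fold change = 2^(−2.510) = 0.1756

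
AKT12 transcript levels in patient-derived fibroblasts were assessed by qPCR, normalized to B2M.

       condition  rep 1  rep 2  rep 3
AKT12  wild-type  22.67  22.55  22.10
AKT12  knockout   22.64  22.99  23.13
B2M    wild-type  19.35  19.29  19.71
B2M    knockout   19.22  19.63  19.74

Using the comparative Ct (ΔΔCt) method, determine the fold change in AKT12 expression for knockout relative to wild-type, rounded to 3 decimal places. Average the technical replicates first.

0.758

Mean Ct: AKT12 wild-type 22.440; AKT12 knockout 22.920; B2M wild-type 19.450; B2M knockout 19.530
ΔCt(wild-type) = 22.440 − 19.450 = 2.990
ΔCt(knockout) = 22.920 − 19.530 = 3.390
ΔΔCt = 3.390 − 2.990 = 0.400
Fold change = 2^(−0.400) = 0.7579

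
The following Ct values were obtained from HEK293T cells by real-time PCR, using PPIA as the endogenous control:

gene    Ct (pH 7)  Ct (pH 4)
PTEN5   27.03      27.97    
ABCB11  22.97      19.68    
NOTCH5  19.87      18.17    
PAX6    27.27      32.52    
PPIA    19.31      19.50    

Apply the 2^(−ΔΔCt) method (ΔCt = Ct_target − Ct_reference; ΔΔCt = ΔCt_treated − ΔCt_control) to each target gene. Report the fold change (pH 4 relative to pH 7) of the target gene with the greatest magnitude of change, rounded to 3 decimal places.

0.030

PTEN5: ΔΔCt = (27.97−19.50) − (27.03−19.31) = 8.47 − 7.72 = 0.75; fold change = 2^-0.75 = 0.595
ABCB11: ΔΔCt = (19.68−19.50) − (22.97−19.31) = 0.18 − 3.66 = -3.48; fold change = 2^3.48 = 11.158
NOTCH5: ΔΔCt = (18.17−19.50) − (19.87−19.31) = -1.33 − 0.56 = -1.89; fold change = 2^1.89 = 3.706
PAX6: ΔΔCt = (32.52−19.50) − (27.27−19.31) = 13.02 − 7.96 = 5.06; fold change = 2^-5.06 = 0.030
PAX6 has the largest |ΔΔCt| = 5.06.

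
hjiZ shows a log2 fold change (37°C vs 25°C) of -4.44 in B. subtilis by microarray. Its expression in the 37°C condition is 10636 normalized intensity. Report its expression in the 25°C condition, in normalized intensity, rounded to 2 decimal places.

Fold change = 2^(-4.44) = 0.0461
25°C expression = 10636 / 0.0461 = 230861.50

230861.50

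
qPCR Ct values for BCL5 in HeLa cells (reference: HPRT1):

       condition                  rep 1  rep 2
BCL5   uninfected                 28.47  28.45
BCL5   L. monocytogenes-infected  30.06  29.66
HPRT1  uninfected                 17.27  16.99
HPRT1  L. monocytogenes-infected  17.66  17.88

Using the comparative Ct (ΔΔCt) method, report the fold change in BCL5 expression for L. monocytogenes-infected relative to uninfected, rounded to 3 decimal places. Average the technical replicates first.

0.590

Mean Ct: BCL5 uninfected 28.460; BCL5 L. monocytogenes-infected 29.860; HPRT1 uninfected 17.130; HPRT1 L. monocytogenes-infected 17.770
ΔCt(uninfected) = 28.460 − 17.130 = 11.330
ΔCt(L. monocytogenes-infected) = 29.860 − 17.770 = 12.090
ΔΔCt = 12.090 − 11.330 = 0.760
Fold change = 2^(−0.760) = 0.5905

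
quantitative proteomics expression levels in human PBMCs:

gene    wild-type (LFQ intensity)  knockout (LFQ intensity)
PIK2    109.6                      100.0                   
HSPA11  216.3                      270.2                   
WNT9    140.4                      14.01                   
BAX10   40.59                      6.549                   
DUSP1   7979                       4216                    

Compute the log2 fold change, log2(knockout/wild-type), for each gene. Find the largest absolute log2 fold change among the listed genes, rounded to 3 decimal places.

3.325

log2(100.0/109.6) = -0.132  (PIK2)
log2(270.2/216.3) = 0.321  (HSPA11)
log2(14.01/140.4) = -3.325  (WNT9)
log2(6.549/40.59) = -2.632  (BAX10)
log2(4216/7979) = -0.920  (DUSP1)
The largest magnitude belongs to WNT9.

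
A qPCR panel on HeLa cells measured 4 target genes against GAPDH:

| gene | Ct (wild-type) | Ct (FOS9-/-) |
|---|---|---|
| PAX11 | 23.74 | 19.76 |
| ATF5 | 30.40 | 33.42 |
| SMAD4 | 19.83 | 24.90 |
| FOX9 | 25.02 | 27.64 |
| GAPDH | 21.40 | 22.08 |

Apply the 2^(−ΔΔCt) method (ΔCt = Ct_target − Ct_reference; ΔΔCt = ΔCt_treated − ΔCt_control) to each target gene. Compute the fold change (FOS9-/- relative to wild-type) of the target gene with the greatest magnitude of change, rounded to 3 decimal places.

PAX11: ΔΔCt = (19.76−22.08) − (23.74−21.40) = -2.32 − 2.34 = -4.66; fold change = 2^4.66 = 25.281
ATF5: ΔΔCt = (33.42−22.08) − (30.40−21.40) = 11.34 − 9.00 = 2.34; fold change = 2^-2.34 = 0.198
SMAD4: ΔΔCt = (24.90−22.08) − (19.83−21.40) = 2.82 − (-1.57) = 4.39; fold change = 2^-4.39 = 0.048
FOX9: ΔΔCt = (27.64−22.08) − (25.02−21.40) = 5.56 − 3.62 = 1.94; fold change = 2^-1.94 = 0.261
PAX11 has the largest |ΔΔCt| = 4.66.

25.281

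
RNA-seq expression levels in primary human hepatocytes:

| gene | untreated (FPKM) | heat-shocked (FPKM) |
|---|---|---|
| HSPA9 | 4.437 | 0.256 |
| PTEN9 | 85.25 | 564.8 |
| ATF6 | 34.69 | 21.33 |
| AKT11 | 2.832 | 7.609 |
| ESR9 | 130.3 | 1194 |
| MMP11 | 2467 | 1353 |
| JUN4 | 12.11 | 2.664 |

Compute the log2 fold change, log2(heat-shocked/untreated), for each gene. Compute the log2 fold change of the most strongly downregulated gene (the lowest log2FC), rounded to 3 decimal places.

-4.115

log2(0.256/4.437) = -4.115  (HSPA9)
log2(564.8/85.25) = 2.728  (PTEN9)
log2(21.33/34.69) = -0.702  (ATF6)
log2(7.609/2.832) = 1.426  (AKT11)
log2(1194/130.3) = 3.196  (ESR9)
log2(1353/2467) = -0.867  (MMP11)
log2(2.664/12.11) = -2.185  (JUN4)
HSPA9 is most strongly downregulated.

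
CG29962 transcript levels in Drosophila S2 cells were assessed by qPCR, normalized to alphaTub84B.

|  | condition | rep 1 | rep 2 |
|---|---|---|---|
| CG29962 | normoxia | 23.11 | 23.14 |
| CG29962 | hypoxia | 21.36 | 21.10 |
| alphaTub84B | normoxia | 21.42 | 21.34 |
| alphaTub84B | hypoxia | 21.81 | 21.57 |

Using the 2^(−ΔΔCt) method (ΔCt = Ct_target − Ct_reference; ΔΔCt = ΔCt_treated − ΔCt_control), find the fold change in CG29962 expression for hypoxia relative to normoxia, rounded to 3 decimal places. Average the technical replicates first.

4.611

Mean Ct: CG29962 normoxia 23.125; CG29962 hypoxia 21.230; alphaTub84B normoxia 21.380; alphaTub84B hypoxia 21.690
ΔCt(normoxia) = 23.125 − 21.380 = 1.745
ΔCt(hypoxia) = 21.230 − 21.690 = -0.460
ΔΔCt = -0.460 − 1.745 = -2.205
Fold change = 2^(−(-2.205)) = 2^2.205 = 4.6107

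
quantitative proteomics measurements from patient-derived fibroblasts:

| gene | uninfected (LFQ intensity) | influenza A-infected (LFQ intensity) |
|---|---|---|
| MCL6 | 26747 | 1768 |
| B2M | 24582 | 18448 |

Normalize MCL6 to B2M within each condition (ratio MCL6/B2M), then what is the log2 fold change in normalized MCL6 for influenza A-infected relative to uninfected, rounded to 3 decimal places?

MCL6/B2M (uninfected) = 26747 / 24582 = 1.0881
MCL6/B2M (influenza A-infected) = 1768 / 18448 = 0.095837
Fold change = 0.095837 / 1.0881 = 0.0881
log2(0.0881) = -3.5050

-3.505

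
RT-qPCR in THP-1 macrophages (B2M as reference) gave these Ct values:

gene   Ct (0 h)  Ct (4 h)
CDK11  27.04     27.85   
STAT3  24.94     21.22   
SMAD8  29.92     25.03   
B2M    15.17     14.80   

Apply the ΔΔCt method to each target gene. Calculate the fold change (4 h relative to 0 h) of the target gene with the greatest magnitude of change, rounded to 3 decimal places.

22.943

CDK11: ΔΔCt = (27.85−14.80) − (27.04−15.17) = 13.05 − 11.87 = 1.18; fold change = 2^-1.18 = 0.441
STAT3: ΔΔCt = (21.22−14.80) − (24.94−15.17) = 6.42 − 9.77 = -3.35; fold change = 2^3.35 = 10.196
SMAD8: ΔΔCt = (25.03−14.80) − (29.92−15.17) = 10.23 − 14.75 = -4.52; fold change = 2^4.52 = 22.943
SMAD8 has the largest |ΔΔCt| = 4.52.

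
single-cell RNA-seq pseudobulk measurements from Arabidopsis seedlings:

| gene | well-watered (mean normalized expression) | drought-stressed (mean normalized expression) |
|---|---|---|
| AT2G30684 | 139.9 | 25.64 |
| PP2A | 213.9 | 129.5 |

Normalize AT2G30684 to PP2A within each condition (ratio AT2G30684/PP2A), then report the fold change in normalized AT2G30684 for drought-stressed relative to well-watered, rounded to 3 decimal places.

AT2G30684/PP2A (well-watered) = 139.9 / 213.9 = 0.65404
AT2G30684/PP2A (drought-stressed) = 25.64 / 129.5 = 0.19799
Fold change = 0.19799 / 0.65404 = 0.3027

0.303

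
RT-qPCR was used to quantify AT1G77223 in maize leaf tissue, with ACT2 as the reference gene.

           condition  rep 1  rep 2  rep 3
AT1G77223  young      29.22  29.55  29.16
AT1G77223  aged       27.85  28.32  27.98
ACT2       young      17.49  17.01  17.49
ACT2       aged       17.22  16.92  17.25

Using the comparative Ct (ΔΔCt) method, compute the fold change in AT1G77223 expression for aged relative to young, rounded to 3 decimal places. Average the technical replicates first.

Mean Ct: AT1G77223 young 29.310; AT1G77223 aged 28.050; ACT2 young 17.330; ACT2 aged 17.130
ΔCt(young) = 29.310 − 17.330 = 11.980
ΔCt(aged) = 28.050 − 17.130 = 10.920
ΔΔCt = 10.920 − 11.980 = -1.060
Fold change = 2^(−(-1.060)) = 2^1.060 = 2.0849

2.085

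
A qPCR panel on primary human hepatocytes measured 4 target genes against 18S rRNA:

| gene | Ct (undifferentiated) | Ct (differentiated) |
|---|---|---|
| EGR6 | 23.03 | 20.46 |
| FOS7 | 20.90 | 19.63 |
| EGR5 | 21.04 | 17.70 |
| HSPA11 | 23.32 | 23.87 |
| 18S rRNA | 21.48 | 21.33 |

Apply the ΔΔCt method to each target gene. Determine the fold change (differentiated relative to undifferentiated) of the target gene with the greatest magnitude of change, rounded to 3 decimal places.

9.126

EGR6: ΔΔCt = (20.46−21.33) − (23.03−21.48) = -0.87 − 1.55 = -2.42; fold change = 2^2.42 = 5.352
FOS7: ΔΔCt = (19.63−21.33) − (20.90−21.48) = -1.70 − (-0.58) = -1.12; fold change = 2^1.12 = 2.173
EGR5: ΔΔCt = (17.70−21.33) − (21.04−21.48) = -3.63 − (-0.44) = -3.19; fold change = 2^3.19 = 9.126
HSPA11: ΔΔCt = (23.87−21.33) − (23.32−21.48) = 2.54 − 1.84 = 0.70; fold change = 2^-0.70 = 0.616
EGR5 has the largest |ΔΔCt| = 3.19.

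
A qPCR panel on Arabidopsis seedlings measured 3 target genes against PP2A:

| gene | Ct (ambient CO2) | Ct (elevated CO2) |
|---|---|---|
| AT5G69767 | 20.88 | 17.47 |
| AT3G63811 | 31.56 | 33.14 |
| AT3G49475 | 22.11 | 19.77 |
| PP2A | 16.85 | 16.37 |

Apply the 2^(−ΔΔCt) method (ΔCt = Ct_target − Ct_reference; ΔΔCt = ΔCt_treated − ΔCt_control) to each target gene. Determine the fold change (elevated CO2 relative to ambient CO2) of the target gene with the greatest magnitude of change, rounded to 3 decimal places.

7.621

AT5G69767: ΔΔCt = (17.47−16.37) − (20.88−16.85) = 1.10 − 4.03 = -2.93; fold change = 2^2.93 = 7.621
AT3G63811: ΔΔCt = (33.14−16.37) − (31.56−16.85) = 16.77 − 14.71 = 2.06; fold change = 2^-2.06 = 0.240
AT3G49475: ΔΔCt = (19.77−16.37) − (22.11−16.85) = 3.40 − 5.26 = -1.86; fold change = 2^1.86 = 3.630
AT5G69767 has the largest |ΔΔCt| = 2.93.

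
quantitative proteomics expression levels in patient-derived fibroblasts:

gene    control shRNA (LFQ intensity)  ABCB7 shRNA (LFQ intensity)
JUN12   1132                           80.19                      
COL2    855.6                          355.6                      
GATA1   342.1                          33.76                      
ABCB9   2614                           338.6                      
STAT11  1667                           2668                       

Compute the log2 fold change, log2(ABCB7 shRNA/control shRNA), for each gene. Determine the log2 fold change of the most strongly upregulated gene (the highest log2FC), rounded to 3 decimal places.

0.679

log2(80.19/1132) = -3.819  (JUN12)
log2(355.6/855.6) = -1.267  (COL2)
log2(33.76/342.1) = -3.341  (GATA1)
log2(338.6/2614) = -2.949  (ABCB9)
log2(2668/1667) = 0.679  (STAT11)
STAT11 is most strongly upregulated.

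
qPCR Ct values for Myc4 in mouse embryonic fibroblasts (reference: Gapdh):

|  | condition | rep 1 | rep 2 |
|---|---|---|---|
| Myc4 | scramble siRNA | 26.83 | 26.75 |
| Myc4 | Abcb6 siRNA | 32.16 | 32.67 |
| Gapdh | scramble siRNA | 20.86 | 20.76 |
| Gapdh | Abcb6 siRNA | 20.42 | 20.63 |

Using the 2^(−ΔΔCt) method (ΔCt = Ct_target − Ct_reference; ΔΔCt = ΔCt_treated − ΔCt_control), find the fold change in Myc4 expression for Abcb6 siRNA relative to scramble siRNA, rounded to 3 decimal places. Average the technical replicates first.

Mean Ct: Myc4 scramble siRNA 26.790; Myc4 Abcb6 siRNA 32.415; Gapdh scramble siRNA 20.810; Gapdh Abcb6 siRNA 20.525
ΔCt(scramble siRNA) = 26.790 − 20.810 = 5.980
ΔCt(Abcb6 siRNA) = 32.415 − 20.525 = 11.890
ΔΔCt = 11.890 − 5.980 = 5.910
Fold change = 2^(−5.910) = 0.0166

0.017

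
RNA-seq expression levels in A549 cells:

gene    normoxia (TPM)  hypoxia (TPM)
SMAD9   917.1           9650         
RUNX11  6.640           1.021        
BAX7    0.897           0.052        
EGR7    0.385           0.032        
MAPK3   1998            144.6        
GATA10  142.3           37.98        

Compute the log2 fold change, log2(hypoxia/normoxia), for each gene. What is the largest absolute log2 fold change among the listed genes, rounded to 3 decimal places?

4.109

log2(9650/917.1) = 3.395  (SMAD9)
log2(1.021/6.640) = -2.701  (RUNX11)
log2(0.052/0.897) = -4.109  (BAX7)
log2(0.032/0.385) = -3.589  (EGR7)
log2(144.6/1998) = -3.788  (MAPK3)
log2(37.98/142.3) = -1.906  (GATA10)
The largest magnitude belongs to BAX7.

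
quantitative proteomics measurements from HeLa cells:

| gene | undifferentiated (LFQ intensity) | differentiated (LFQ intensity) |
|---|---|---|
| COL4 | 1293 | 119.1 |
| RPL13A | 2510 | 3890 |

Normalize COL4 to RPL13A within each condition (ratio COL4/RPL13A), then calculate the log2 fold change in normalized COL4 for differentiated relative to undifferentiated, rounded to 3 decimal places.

-4.073

COL4/RPL13A (undifferentiated) = 1293 / 2510 = 0.51514
COL4/RPL13A (differentiated) = 119.1 / 3890 = 0.030617
Fold change = 0.030617 / 0.51514 = 0.0594
log2(0.0594) = -4.0726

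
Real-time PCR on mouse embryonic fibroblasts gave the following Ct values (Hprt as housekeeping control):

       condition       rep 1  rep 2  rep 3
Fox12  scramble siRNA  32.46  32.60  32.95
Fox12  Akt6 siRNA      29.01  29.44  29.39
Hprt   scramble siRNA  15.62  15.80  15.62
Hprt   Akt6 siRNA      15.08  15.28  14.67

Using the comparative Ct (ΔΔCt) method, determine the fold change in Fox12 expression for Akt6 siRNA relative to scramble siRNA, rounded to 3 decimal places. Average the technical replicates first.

6.589

Mean Ct: Fox12 scramble siRNA 32.670; Fox12 Akt6 siRNA 29.280; Hprt scramble siRNA 15.680; Hprt Akt6 siRNA 15.010
ΔCt(scramble siRNA) = 32.670 − 15.680 = 16.990
ΔCt(Akt6 siRNA) = 29.280 − 15.010 = 14.270
ΔΔCt = 14.270 − 16.990 = -2.720
Fold change = 2^(−(-2.720)) = 2^2.720 = 6.5887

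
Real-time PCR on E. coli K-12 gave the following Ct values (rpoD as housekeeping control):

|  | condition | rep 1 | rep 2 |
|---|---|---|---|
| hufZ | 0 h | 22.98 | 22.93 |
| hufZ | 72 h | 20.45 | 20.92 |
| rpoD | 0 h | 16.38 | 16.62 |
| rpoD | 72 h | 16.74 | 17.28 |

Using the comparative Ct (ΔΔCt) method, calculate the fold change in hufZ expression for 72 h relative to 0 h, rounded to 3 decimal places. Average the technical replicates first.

6.869

Mean Ct: hufZ 0 h 22.955; hufZ 72 h 20.685; rpoD 0 h 16.500; rpoD 72 h 17.010
ΔCt(0 h) = 22.955 − 16.500 = 6.455
ΔCt(72 h) = 20.685 − 17.010 = 3.675
ΔΔCt = 3.675 − 6.455 = -2.780
Fold change = 2^(−(-2.780)) = 2^2.780 = 6.8685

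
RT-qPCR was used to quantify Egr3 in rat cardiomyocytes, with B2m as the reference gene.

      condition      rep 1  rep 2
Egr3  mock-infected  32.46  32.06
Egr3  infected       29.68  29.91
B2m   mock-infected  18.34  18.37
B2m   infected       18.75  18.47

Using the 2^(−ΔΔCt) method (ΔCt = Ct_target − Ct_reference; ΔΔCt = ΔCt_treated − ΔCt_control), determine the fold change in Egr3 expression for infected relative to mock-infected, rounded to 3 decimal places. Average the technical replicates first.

6.589

Mean Ct: Egr3 mock-infected 32.260; Egr3 infected 29.795; B2m mock-infected 18.355; B2m infected 18.610
ΔCt(mock-infected) = 32.260 − 18.355 = 13.905
ΔCt(infected) = 29.795 − 18.610 = 11.185
ΔΔCt = 11.185 − 13.905 = -2.720
Fold change = 2^(−(-2.720)) = 2^2.720 = 6.5887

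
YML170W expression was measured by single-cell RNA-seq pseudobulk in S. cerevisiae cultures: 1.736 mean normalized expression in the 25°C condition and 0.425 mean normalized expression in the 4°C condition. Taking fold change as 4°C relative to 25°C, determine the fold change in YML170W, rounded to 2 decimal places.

0.24

Fold change = 0.425 / 1.736 = 0.245
YML170W is downregulated.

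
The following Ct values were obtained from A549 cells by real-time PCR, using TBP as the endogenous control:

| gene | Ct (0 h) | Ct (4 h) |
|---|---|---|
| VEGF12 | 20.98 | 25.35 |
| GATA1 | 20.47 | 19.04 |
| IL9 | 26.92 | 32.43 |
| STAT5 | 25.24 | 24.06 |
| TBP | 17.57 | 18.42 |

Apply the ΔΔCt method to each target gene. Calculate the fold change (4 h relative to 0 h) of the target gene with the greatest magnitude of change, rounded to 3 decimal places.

0.040

VEGF12: ΔΔCt = (25.35−18.42) − (20.98−17.57) = 6.93 − 3.41 = 3.52; fold change = 2^-3.52 = 0.087
GATA1: ΔΔCt = (19.04−18.42) − (20.47−17.57) = 0.62 − 2.90 = -2.28; fold change = 2^2.28 = 4.857
IL9: ΔΔCt = (32.43−18.42) − (26.92−17.57) = 14.01 − 9.35 = 4.66; fold change = 2^-4.66 = 0.040
STAT5: ΔΔCt = (24.06−18.42) − (25.24−17.57) = 5.64 − 7.67 = -2.03; fold change = 2^2.03 = 4.084
IL9 has the largest |ΔΔCt| = 4.66.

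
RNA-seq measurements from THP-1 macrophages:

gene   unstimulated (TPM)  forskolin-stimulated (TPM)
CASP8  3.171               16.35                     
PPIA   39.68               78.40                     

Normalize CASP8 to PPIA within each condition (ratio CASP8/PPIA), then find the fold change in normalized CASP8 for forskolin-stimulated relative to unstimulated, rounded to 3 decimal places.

CASP8/PPIA (unstimulated) = 3.171 / 39.68 = 0.079914
CASP8/PPIA (forskolin-stimulated) = 16.35 / 78.40 = 0.20855
Fold change = 0.20855 / 0.079914 = 2.6096

2.610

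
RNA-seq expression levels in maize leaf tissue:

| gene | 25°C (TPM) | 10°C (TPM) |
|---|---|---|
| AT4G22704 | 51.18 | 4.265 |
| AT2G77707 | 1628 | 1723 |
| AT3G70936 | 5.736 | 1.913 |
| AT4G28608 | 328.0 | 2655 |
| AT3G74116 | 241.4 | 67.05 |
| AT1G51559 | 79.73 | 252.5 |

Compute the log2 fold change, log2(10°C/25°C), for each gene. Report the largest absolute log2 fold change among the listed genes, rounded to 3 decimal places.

3.585

log2(4.265/51.18) = -3.585  (AT4G22704)
log2(1723/1628) = 0.082  (AT2G77707)
log2(1.913/5.736) = -1.584  (AT3G70936)
log2(2655/328.0) = 3.017  (AT4G28608)
log2(67.05/241.4) = -1.848  (AT3G74116)
log2(252.5/79.73) = 1.663  (AT1G51559)
The largest magnitude belongs to AT4G22704.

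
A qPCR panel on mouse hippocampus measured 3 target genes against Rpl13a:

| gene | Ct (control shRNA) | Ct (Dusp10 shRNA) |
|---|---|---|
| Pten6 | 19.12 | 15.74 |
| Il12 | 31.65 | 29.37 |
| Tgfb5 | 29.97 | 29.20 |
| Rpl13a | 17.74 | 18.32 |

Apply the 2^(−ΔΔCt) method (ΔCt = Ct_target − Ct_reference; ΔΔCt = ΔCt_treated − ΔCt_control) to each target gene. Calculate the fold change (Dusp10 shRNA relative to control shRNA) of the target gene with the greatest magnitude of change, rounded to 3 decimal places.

Pten6: ΔΔCt = (15.74−18.32) − (19.12−17.74) = -2.58 − 1.38 = -3.96; fold change = 2^3.96 = 15.562
Il12: ΔΔCt = (29.37−18.32) − (31.65−17.74) = 11.05 − 13.91 = -2.86; fold change = 2^2.86 = 7.260
Tgfb5: ΔΔCt = (29.20−18.32) − (29.97−17.74) = 10.88 − 12.23 = -1.35; fold change = 2^1.35 = 2.549
Pten6 has the largest |ΔΔCt| = 3.96.

15.562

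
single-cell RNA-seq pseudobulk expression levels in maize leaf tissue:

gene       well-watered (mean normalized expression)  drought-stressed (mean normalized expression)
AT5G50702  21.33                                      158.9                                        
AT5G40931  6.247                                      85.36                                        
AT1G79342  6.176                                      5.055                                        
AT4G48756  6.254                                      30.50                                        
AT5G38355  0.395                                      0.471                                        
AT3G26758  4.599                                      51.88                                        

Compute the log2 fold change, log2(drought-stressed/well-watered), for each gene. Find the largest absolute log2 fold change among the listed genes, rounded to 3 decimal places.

log2(158.9/21.33) = 2.897  (AT5G50702)
log2(85.36/6.247) = 3.772  (AT5G40931)
log2(5.055/6.176) = -0.289  (AT1G79342)
log2(30.50/6.254) = 2.286  (AT4G48756)
log2(0.471/0.395) = 0.254  (AT5G38355)
log2(51.88/4.599) = 3.496  (AT3G26758)
The largest magnitude belongs to AT5G40931.

3.772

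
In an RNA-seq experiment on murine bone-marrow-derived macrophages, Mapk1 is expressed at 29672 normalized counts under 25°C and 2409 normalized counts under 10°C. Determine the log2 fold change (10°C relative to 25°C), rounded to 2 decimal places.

Fold change = 2409 / 29672 = 0.0812
log2(0.0812) = -3.623

-3.62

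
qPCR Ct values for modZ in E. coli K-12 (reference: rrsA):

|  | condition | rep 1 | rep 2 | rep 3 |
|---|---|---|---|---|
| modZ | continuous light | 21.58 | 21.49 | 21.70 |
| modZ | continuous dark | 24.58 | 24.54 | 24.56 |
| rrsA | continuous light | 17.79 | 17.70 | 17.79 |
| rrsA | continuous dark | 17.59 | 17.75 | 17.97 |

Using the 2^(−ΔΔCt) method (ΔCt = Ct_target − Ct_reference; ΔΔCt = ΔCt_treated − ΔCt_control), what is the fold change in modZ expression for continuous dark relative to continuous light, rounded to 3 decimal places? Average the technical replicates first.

0.129

Mean Ct: modZ continuous light 21.590; modZ continuous dark 24.560; rrsA continuous light 17.760; rrsA continuous dark 17.770
ΔCt(continuous light) = 21.590 − 17.760 = 3.830
ΔCt(continuous dark) = 24.560 − 17.770 = 6.790
ΔΔCt = 6.790 − 3.830 = 2.960
Fold change = 2^(−2.960) = 0.1285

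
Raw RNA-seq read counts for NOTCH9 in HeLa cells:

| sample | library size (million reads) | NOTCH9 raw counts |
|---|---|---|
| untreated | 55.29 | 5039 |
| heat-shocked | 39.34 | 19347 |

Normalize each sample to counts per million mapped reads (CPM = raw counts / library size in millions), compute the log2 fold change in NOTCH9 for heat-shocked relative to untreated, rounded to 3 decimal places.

2.432

CPM(untreated) = 5039 / 55.29 = 91.1376
CPM(heat-shocked) = 19347 / 39.34 = 491.7895
Fold change = 491.7895 / 91.1376 = 5.39612
log2(5.39612) = 2.4319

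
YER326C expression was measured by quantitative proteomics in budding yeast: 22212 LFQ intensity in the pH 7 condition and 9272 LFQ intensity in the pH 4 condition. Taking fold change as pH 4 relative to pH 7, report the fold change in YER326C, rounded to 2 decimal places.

0.42

Fold change = 9272 / 22212 = 0.417
YER326C is downregulated.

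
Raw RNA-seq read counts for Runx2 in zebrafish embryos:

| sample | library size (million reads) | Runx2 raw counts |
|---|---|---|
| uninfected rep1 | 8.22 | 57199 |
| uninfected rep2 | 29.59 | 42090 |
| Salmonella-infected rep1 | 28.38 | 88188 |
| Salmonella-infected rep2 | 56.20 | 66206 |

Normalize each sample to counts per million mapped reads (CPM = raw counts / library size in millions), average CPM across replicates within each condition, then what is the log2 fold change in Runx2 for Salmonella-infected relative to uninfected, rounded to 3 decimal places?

-0.968

CPM(uninfected rep1) = 57199 / 8.22 = 6958.5158
CPM(uninfected rep2) = 42090 / 29.59 = 1422.4400
CPM(Salmonella-infected rep1) = 88188 / 28.38 = 3107.3996
CPM(Salmonella-infected rep2) = 66206 / 56.20 = 1178.0427
mean CPM(uninfected) = 4190.4779; mean CPM(Salmonella-infected) = 2142.7211
Fold change = 2142.7211 / 4190.4779 = 0.51133
log2(0.51133) = -0.9677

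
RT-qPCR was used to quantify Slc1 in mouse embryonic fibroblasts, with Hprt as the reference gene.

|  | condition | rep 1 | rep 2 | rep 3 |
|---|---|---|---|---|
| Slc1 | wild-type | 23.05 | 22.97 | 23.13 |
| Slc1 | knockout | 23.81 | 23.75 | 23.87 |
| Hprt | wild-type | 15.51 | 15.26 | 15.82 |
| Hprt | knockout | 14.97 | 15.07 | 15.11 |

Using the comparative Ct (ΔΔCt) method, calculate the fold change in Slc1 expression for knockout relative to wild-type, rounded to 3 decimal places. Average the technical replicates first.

0.423

Mean Ct: Slc1 wild-type 23.050; Slc1 knockout 23.810; Hprt wild-type 15.530; Hprt knockout 15.050
ΔCt(wild-type) = 23.050 − 15.530 = 7.520
ΔCt(knockout) = 23.810 − 15.050 = 8.760
ΔΔCt = 8.760 − 7.520 = 1.240
Fold change = 2^(−1.240) = 0.4234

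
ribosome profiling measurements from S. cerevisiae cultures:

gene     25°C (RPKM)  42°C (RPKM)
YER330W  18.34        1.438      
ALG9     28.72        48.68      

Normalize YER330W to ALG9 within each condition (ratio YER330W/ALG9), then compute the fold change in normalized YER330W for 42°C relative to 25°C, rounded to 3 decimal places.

0.046

YER330W/ALG9 (25°C) = 18.34 / 28.72 = 0.63858
YER330W/ALG9 (42°C) = 1.438 / 48.68 = 0.02954
Fold change = 0.02954 / 0.63858 = 0.0463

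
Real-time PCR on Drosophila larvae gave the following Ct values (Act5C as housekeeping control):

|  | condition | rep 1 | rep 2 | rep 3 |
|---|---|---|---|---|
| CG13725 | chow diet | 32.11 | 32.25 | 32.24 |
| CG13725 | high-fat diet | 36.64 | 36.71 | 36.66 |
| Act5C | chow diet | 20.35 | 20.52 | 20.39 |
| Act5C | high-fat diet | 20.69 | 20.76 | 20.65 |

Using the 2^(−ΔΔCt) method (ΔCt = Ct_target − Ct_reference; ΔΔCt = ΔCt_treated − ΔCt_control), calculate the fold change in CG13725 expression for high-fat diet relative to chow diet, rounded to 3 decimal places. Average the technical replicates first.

0.055

Mean Ct: CG13725 chow diet 32.200; CG13725 high-fat diet 36.670; Act5C chow diet 20.420; Act5C high-fat diet 20.700
ΔCt(chow diet) = 32.200 − 20.420 = 11.780
ΔCt(high-fat diet) = 36.670 − 20.700 = 15.970
ΔΔCt = 15.970 − 11.780 = 4.190
Fold change = 2^(−4.190) = 0.0548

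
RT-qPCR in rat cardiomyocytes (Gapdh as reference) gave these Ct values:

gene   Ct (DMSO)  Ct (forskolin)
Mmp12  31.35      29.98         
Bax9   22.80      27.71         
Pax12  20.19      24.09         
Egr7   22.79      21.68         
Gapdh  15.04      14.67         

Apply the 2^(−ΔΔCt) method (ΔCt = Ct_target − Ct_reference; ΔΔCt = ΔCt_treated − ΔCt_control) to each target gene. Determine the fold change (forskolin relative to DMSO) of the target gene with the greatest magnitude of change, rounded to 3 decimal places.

0.026

Mmp12: ΔΔCt = (29.98−14.67) − (31.35−15.04) = 15.31 − 16.31 = -1.00; fold change = 2^1.00 = 2.000
Bax9: ΔΔCt = (27.71−14.67) − (22.80−15.04) = 13.04 − 7.76 = 5.28; fold change = 2^-5.28 = 0.026
Pax12: ΔΔCt = (24.09−14.67) − (20.19−15.04) = 9.42 − 5.15 = 4.27; fold change = 2^-4.27 = 0.052
Egr7: ΔΔCt = (21.68−14.67) − (22.79−15.04) = 7.01 − 7.75 = -0.74; fold change = 2^0.74 = 1.670
Bax9 has the largest |ΔΔCt| = 5.28.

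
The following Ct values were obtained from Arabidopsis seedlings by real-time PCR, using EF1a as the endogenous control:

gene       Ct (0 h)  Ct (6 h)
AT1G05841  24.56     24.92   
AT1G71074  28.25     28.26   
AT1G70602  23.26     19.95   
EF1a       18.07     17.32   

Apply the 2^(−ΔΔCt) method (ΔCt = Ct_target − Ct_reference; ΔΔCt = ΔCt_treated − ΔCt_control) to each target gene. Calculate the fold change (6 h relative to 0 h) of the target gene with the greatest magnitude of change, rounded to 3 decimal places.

5.897

AT1G05841: ΔΔCt = (24.92−17.32) − (24.56−18.07) = 7.60 − 6.49 = 1.11; fold change = 2^-1.11 = 0.463
AT1G71074: ΔΔCt = (28.26−17.32) − (28.25−18.07) = 10.94 − 10.18 = 0.76; fold change = 2^-0.76 = 0.590
AT1G70602: ΔΔCt = (19.95−17.32) − (23.26−18.07) = 2.63 − 5.19 = -2.56; fold change = 2^2.56 = 5.897
AT1G70602 has the largest |ΔΔCt| = 2.56.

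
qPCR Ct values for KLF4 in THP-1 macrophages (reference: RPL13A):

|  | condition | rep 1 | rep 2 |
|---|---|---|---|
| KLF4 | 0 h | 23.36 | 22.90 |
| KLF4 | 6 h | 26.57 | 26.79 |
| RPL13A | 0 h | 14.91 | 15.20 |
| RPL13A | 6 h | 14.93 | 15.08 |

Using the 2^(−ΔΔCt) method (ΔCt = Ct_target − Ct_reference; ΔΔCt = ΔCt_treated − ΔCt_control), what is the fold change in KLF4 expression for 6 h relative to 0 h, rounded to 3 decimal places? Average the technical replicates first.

0.082

Mean Ct: KLF4 0 h 23.130; KLF4 6 h 26.680; RPL13A 0 h 15.055; RPL13A 6 h 15.005
ΔCt(0 h) = 23.130 − 15.055 = 8.075
ΔCt(6 h) = 26.680 − 15.005 = 11.675
ΔΔCt = 11.675 − 8.075 = 3.600
Fold change = 2^(−3.600) = 0.0825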